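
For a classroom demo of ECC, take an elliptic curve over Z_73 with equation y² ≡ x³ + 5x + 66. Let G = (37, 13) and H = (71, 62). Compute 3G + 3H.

First 3G:
Repeated addition: build up to 3G.
2G: tangent at (37, 13): λ = (3·37² + 5)/(2·13) ≡ 24/26. 26⁻¹ ≡ 59 (mod 73), so λ ≡ 24·59 ≡ 29.
  x = λ² - 37 - 37 = 841 - 74 ≡ 37; y = λ·(37 - 37) - 13 ≡ 60. → (37, 60)
3G: (37, 60) + (37, 13): same x and y₁ ≡ -y₂, so the sum is O.
3G = O.
Next 3H:
Repeated addition: build up to 3H.
2H: tangent at (71, 62): λ = (3·71² + 5)/(2·62) ≡ 17/51. 51⁻¹ ≡ 63 (mod 73), so λ ≡ 17·63 ≡ 49.
  x = λ² - 71 - 71 = 2401 - 142 ≡ 69; y = λ·(71 - 69) - 62 ≡ 36. → (69, 36)
3H: (69, 36) + (71, 62). λ = (62 - 36)/(71 - 69) ≡ 26/2 mod 73. 2⁻¹ ≡ 37 (mod 73) since 2·37 = 74 ≡ 1, so λ ≡ 13.
  x = λ² - 69 - 71 = 169 - 140 ≡ 29; y = λ·(69 - 29) - 36 ≡ 46. → (29, 46)
3H = (29, 46).
Finally 3G + 3H:
O + (29, 46) = (29, 46) (identity).

(29, 46)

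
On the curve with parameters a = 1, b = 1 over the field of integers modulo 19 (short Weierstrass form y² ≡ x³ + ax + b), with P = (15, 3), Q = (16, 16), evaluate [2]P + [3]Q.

(10, 17)

First 2P:
Repeated addition: build up to 2P.
2P: tangent at (15, 3): λ = (3·15² + 1)/(2·3) ≡ 11/6. 6⁻¹ ≡ 16 (mod 19), so λ ≡ 11·16 ≡ 5.
  x = λ² - 15 - 15 = 25 - 30 ≡ 14; y = λ·(15 - 14) - 3 ≡ 2. → (14, 2)
2P = (14, 2).
Next 3Q:
Repeated addition: build up to 3Q.
2Q: tangent at (16, 16): λ = (3·16² + 1)/(2·16) ≡ 9/13. 13⁻¹ ≡ 3 (mod 19) since 13·3 = 39 ≡ 1, so λ ≡ 9·3 ≡ 8.
  x = λ² - 16 - 16 = 64 - 32 ≡ 13; y = λ·(16 - 13) - 16 ≡ 8. → (13, 8)
3Q: (13, 8) + (16, 16). λ = (16 - 8)/(16 - 13) ≡ 8/3 mod 19. 3⁻¹ ≡ 13 (mod 19), so λ ≡ 9.
  x = λ² - 13 - 16 = 81 - 29 ≡ 14; y = λ·(13 - 14) - 8 ≡ 2. → (14, 2)
3Q = (14, 2).
Finally 2P + 3Q:
tangent at (14, 2): λ = (3·14² + 1)/(2·2) ≡ 0/4. 4⁻¹ ≡ 5 (mod 19) since 4·5 = 20 ≡ 1, so λ ≡ 0·5 ≡ 0.
  x = λ² - 14 - 14 = 0 - 28 ≡ 10; y = λ·(14 - 10) - 2 ≡ 17. → (10, 17)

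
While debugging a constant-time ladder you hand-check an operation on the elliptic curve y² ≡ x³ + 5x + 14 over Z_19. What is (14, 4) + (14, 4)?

tangent at (14, 4): λ = (3·14² + 5)/(2·4) ≡ 4/8. 8⁻¹ ≡ 12 (mod 19), so λ ≡ 4·12 ≡ 10.
  x = λ² - 14 - 14 = 100 - 28 ≡ 15; y = λ·(14 - 15) - 4 ≡ 5. → (15, 5)

(15, 5)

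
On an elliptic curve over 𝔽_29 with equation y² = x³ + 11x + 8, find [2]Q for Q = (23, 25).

tangent at (23, 25): λ = (3·23² + 11)/(2·25) ≡ 3/21. 21⁻¹ ≡ 18 (mod 29), so λ ≡ 3·18 ≡ 25.
  x = λ² - 23 - 23 = 625 - 46 ≡ 28; y = λ·(23 - 28) - 25 ≡ 24. → (28, 24)

(28, 24)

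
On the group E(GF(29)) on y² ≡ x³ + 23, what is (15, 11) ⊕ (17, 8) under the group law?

(21, 27)

(15, 11) + (17, 8). λ = (8 - 11)/(17 - 15) ≡ 26/2 mod 29. 2⁻¹ ≡ 15 (mod 29), so λ ≡ 13.
  x = λ² - 15 - 17 = 169 - 32 ≡ 21; y = λ·(15 - 21) - 11 ≡ 27. → (21, 27)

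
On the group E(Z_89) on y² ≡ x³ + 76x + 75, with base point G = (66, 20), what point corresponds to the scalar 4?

Repeated addition: build up to 4G.
2G: tangent at (66, 20): λ = (3·66² + 76)/(2·20) ≡ 61/40. 40⁻¹ ≡ 69 (mod 89), so λ ≡ 61·69 ≡ 26.
  x = λ² - 66 - 66 = 676 - 132 ≡ 10; y = λ·(66 - 10) - 20 ≡ 12. → (10, 12)
3G: (10, 12) + (66, 20). λ = (20 - 12)/(66 - 10) ≡ 8/56 mod 89. 56⁻¹ ≡ 62 (mod 89), so λ ≡ 51.
  x = λ² - 10 - 66 = 2601 - 76 ≡ 33; y = λ·(10 - 33) - 12 ≡ 61. → (33, 61)
4G: (33, 61) + (66, 20). λ = (20 - 61)/(66 - 33) ≡ 48/33 mod 89. 33⁻¹ ≡ 27 (mod 89), so λ ≡ 50.
  x = λ² - 33 - 66 = 2500 - 99 ≡ 87; y = λ·(33 - 87) - 61 ≡ 87. → (87, 87)

(87, 87)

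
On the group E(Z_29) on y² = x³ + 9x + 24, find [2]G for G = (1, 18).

(11, 27)

tangent at (1, 18): λ = (3·1² + 9)/(2·18) ≡ 12/7. 7⁻¹ ≡ 25 (mod 29), so λ ≡ 12·25 ≡ 10.
  x = λ² - 1 - 1 = 100 - 2 ≡ 11; y = λ·(1 - 11) - 18 ≡ 27. → (11, 27)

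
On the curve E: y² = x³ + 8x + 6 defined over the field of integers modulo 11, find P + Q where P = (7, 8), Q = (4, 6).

(9, 9)

(7, 8) + (4, 6). λ = (6 - 8)/(4 - 7) ≡ 9/8 mod 11. 8⁻¹ ≡ 7 (mod 11), so λ ≡ 8.
  x = λ² - 7 - 4 = 64 - 11 ≡ 9; y = λ·(7 - 9) - 8 ≡ 9. → (9, 9)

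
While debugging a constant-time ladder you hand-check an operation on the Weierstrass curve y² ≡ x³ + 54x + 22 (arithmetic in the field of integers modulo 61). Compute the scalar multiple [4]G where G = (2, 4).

(36, 26)

Double-and-add on 4 = (100)₂. Start with G = (2, 4) for the leading 1-bit.
double: tangent at (2, 4): λ = (3·2² + 54)/(2·4) ≡ 5/8. 8⁻¹ ≡ 23 (mod 61), so λ ≡ 5·23 ≡ 54.
  x = λ² - 2 - 2 = 2916 - 4 ≡ 45; y = λ·(2 - 45) - 4 ≡ 53. → (45, 53)
double: tangent at (45, 53): λ = (3·45² + 54)/(2·53) ≡ 29/45. 45⁻¹ ≡ 19 (mod 61) since 45·19 = 855 ≡ 1, so λ ≡ 29·19 ≡ 2.
  x = λ² - 45 - 45 = 4 - 90 ≡ 36; y = λ·(45 - 36) - 53 ≡ 26. → (36, 26)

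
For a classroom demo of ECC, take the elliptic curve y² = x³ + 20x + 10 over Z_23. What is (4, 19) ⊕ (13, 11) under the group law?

(19, 2)

(4, 19) + (13, 11). λ = (11 - 19)/(13 - 4) ≡ 15/9 mod 23. 9⁻¹ ≡ 18 (mod 23) since 9·18 = 162 ≡ 1, so λ ≡ 17.
  x = λ² - 4 - 13 = 289 - 17 ≡ 19; y = λ·(4 - 19) - 19 ≡ 2. → (19, 2)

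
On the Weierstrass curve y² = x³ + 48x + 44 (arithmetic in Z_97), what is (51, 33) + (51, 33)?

tangent at (51, 33): λ = (3·51² + 48)/(2·33) ≡ 91/66. 66⁻¹ ≡ 25 (mod 97), so λ ≡ 91·25 ≡ 44.
  x = λ² - 51 - 51 = 1936 - 102 ≡ 88; y = λ·(51 - 88) - 33 ≡ 85. → (88, 85)

(88, 85)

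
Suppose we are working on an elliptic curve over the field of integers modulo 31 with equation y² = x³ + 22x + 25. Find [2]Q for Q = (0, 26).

tangent at (0, 26): λ = (3·0² + 22)/(2·26) ≡ 22/21. 21⁻¹ ≡ 3 (mod 31), so λ ≡ 22·3 ≡ 4.
  x = λ² - 0 - 0 = 16 - 0 ≡ 16; y = λ·(0 - 16) - 26 ≡ 3. → (16, 3)

(16, 3)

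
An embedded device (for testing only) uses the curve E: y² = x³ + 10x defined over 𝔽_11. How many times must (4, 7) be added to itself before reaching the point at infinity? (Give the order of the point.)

3

2P: tangent at (4, 7): λ = (3·4² + 10)/(2·7) ≡ 3/3. 3⁻¹ ≡ 4 (mod 11), so λ ≡ 3·4 ≡ 1.
  x = λ² - 4 - 4 = 1 - 8 ≡ 4; y = λ·(4 - 4) - 7 ≡ 4. → (4, 4)
3P: (4, 4) + (4, 7): same x and y₁ ≡ -y₂, so the sum is the point at infinity.
3P = the point at infinity, so the order is 3.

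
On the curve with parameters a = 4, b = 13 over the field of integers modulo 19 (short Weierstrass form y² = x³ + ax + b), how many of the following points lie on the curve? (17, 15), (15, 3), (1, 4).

2

(17, 15): 15² ≡ 16, rhs ≡ 16 → on.
(15, 3): 3² ≡ 9, rhs ≡ 9 → on.
(1, 4): 4² ≡ 16, rhs ≡ 18 → off.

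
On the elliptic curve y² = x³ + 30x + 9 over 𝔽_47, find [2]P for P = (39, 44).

tangent at (39, 44): λ = (3·39² + 30)/(2·44) ≡ 34/41. 41⁻¹ ≡ 39 (mod 47), so λ ≡ 34·39 ≡ 10.
  x = λ² - 39 - 39 = 100 - 78 ≡ 22; y = λ·(39 - 22) - 44 ≡ 32. → (22, 32)

(22, 32)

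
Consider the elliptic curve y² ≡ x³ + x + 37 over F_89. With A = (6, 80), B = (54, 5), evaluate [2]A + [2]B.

(80, 10)

First 2A:
Repeated addition: build up to 2A.
2A: tangent at (6, 80): λ = (3·6² + 1)/(2·80) ≡ 20/71. 71⁻¹ ≡ 84 (mod 89), so λ ≡ 20·84 ≡ 78.
  x = λ² - 6 - 6 = 6084 - 12 ≡ 20; y = λ·(6 - 20) - 80 ≡ 74. → (20, 74)
2A = (20, 74).
Next 2B:
Repeated addition: build up to 2B.
2B: tangent at (54, 5): λ = (3·54² + 1)/(2·5) ≡ 27/10. 10⁻¹ ≡ 9 (mod 89), so λ ≡ 27·9 ≡ 65.
  x = λ² - 54 - 54 = 4225 - 108 ≡ 23; y = λ·(54 - 23) - 5 ≡ 52. → (23, 52)
2B = (23, 52).
Finally 2A + 2B:
(20, 74) + (23, 52). λ = (52 - 74)/(23 - 20) ≡ 67/3 mod 89. 3⁻¹ ≡ 30 (mod 89) since 3·30 = 90 ≡ 1, so λ ≡ 52.
  x = λ² - 20 - 23 = 2704 - 43 ≡ 80; y = λ·(20 - 80) - 74 ≡ 10. → (80, 10)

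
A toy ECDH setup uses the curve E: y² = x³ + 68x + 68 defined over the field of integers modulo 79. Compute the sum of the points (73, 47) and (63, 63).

(73, 47) + (63, 63). λ = (63 - 47)/(63 - 73) ≡ 16/69 mod 79. 69⁻¹ ≡ 71 (mod 79) since 69·71 = 4899 ≡ 1, so λ ≡ 30.
  x = λ² - 73 - 63 = 900 - 136 ≡ 53; y = λ·(73 - 53) - 47 ≡ 0. → (53, 0)

(53, 0)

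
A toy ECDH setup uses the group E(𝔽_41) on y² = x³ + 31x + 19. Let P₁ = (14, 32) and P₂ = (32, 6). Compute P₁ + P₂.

(14, 32) + (32, 6). λ = (6 - 32)/(32 - 14) ≡ 15/18 mod 41. 18⁻¹ ≡ 16 (mod 41), so λ ≡ 35.
  x = λ² - 14 - 32 = 1225 - 46 ≡ 31; y = λ·(14 - 31) - 32 ≡ 29. → (31, 29)

(31, 29)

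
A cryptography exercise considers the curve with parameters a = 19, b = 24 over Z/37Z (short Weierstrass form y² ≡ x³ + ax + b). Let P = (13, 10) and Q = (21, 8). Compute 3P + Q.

First 3P:
Repeated addition: build up to 3P.
2P: tangent at (13, 10): λ = (3·13² + 19)/(2·10) ≡ 8/20. 20⁻¹ ≡ 13 (mod 37), so λ ≡ 8·13 ≡ 30.
  x = λ² - 13 - 13 = 900 - 26 ≡ 23; y = λ·(13 - 23) - 10 ≡ 23. → (23, 23)
3P: (23, 23) + (13, 10). λ = (10 - 23)/(13 - 23) ≡ 24/27 mod 37. 27⁻¹ ≡ 11 (mod 37), so λ ≡ 5.
  x = λ² - 23 - 13 = 25 - 36 ≡ 26; y = λ·(23 - 26) - 23 ≡ 36. → (26, 36)
3P = (26, 36).
Finally 3P + Q:
(26, 36) + (21, 8). λ = (8 - 36)/(21 - 26) ≡ 9/32 mod 37. 32⁻¹ ≡ 22 (mod 37) since 32·22 = 704 ≡ 1, so λ ≡ 13.
  x = λ² - 26 - 21 = 169 - 47 ≡ 11; y = λ·(26 - 11) - 36 ≡ 11. → (11, 11)

(11, 11)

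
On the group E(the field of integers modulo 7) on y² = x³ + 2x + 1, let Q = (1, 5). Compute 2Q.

tangent at (1, 5): λ = (3·1² + 2)/(2·5) ≡ 5/3. 3⁻¹ ≡ 5 (mod 7) since 3·5 = 15 ≡ 1, so λ ≡ 5·5 ≡ 4.
  x = λ² - 1 - 1 = 16 - 2 ≡ 0; y = λ·(1 - 0) - 5 ≡ 6. → (0, 6)

(0, 6)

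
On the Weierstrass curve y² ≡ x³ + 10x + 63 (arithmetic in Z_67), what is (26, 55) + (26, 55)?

tangent at (26, 55): λ = (3·26² + 10)/(2·55) ≡ 28/43. 43⁻¹ ≡ 53 (mod 67), so λ ≡ 28·53 ≡ 10.
  x = λ² - 26 - 26 = 100 - 52 ≡ 48; y = λ·(26 - 48) - 55 ≡ 60. → (48, 60)

(48, 60)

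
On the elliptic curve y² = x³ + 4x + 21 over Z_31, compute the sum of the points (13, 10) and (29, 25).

(21, 29)

(13, 10) + (29, 25). λ = (25 - 10)/(29 - 13) ≡ 15/16 mod 31. 16⁻¹ ≡ 2 (mod 31), so λ ≡ 30.
  x = λ² - 13 - 29 = 900 - 42 ≡ 21; y = λ·(13 - 21) - 10 ≡ 29. → (21, 29)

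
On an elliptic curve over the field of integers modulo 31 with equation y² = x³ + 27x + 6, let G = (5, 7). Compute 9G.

Double-and-add on 9 = (1001)₂. Start with G = (5, 7) for the leading 1-bit.
double: tangent at (5, 7): λ = (3·5² + 27)/(2·7) ≡ 9/14. 14⁻¹ ≡ 20 (mod 31), so λ ≡ 9·20 ≡ 25.
  x = λ² - 5 - 5 = 625 - 10 ≡ 26; y = λ·(5 - 26) - 7 ≡ 26. → (26, 26)
double: tangent at (26, 26): λ = (3·26² + 27)/(2·26) ≡ 9/21. 21⁻¹ ≡ 3 (mod 31) since 21·3 = 63 ≡ 1, so λ ≡ 9·3 ≡ 27.
  x = λ² - 26 - 26 = 729 - 52 ≡ 26; y = λ·(26 - 26) - 26 ≡ 5. → (26, 5)
double: tangent at (26, 5): λ = (3·26² + 27)/(2·5) ≡ 9/10. 10⁻¹ ≡ 28 (mod 31), so λ ≡ 9·28 ≡ 4.
  x = λ² - 26 - 26 = 16 - 52 ≡ 26; y = λ·(26 - 26) - 5 ≡ 26. → (26, 26)
add G: (26, 26) + (5, 7). λ = (7 - 26)/(5 - 26) ≡ 12/10 mod 31. 10⁻¹ ≡ 28 (mod 31), so λ ≡ 26.
  x = λ² - 26 - 5 = 676 - 31 ≡ 25; y = λ·(26 - 25) - 26 ≡ 0. → (25, 0)

(25, 0)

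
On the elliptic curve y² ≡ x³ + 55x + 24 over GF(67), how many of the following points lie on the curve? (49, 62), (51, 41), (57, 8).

(49, 62): 62² ≡ 25, rhs ≡ 36 → off.
(51, 41): 41² ≡ 6, rhs ≡ 6 → on.
(57, 8): 8² ≡ 64, rhs ≡ 15 → off.

1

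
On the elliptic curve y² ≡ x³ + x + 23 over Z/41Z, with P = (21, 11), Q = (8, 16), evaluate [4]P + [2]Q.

First 4P:
Repeated addition: build up to 4P.
2P: tangent at (21, 11): λ = (3·21² + 1)/(2·11) ≡ 12/22. 22⁻¹ ≡ 28 (mod 41), so λ ≡ 12·28 ≡ 8.
  x = λ² - 21 - 21 = 64 - 42 ≡ 22; y = λ·(21 - 22) - 11 ≡ 22. → (22, 22)
3P: (22, 22) + (21, 11). λ = (11 - 22)/(21 - 22) ≡ 30/40 mod 41. 40⁻¹ ≡ 40 (mod 41), so λ ≡ 11.
  x = λ² - 22 - 21 = 121 - 43 ≡ 37; y = λ·(22 - 37) - 22 ≡ 18. → (37, 18)
4P: (37, 18) + (21, 11). λ = (11 - 18)/(21 - 37) ≡ 34/25 mod 41. 25⁻¹ ≡ 23 (mod 41) since 25·23 = 575 ≡ 1, so λ ≡ 3.
  x = λ² - 37 - 21 = 9 - 58 ≡ 33; y = λ·(37 - 33) - 18 ≡ 35. → (33, 35)
4P = (33, 35).
Next 2Q:
Repeated addition: build up to 2Q.
2Q: tangent at (8, 16): λ = (3·8² + 1)/(2·16) ≡ 29/32. 32⁻¹ ≡ 9 (mod 41) since 32·9 = 288 ≡ 1, so λ ≡ 29·9 ≡ 15.
  x = λ² - 8 - 8 = 225 - 16 ≡ 4; y = λ·(8 - 4) - 16 ≡ 3. → (4, 3)
2Q = (4, 3).
Finally 4P + 2Q:
(33, 35) + (4, 3). λ = (3 - 35)/(4 - 33) ≡ 9/12 mod 41. 12⁻¹ ≡ 24 (mod 41), so λ ≡ 11.
  x = λ² - 33 - 4 = 121 - 37 ≡ 2; y = λ·(33 - 2) - 35 ≡ 19. → (2, 19)

(2, 19)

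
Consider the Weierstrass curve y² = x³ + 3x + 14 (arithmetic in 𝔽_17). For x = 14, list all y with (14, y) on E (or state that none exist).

none

x³ + 3x + 14 = 2800 ≡ 12 (mod 17).
12 is a non-residue mod 17; no y exists.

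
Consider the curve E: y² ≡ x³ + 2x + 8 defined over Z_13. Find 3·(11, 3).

Write Q = (11, 3).
Repeated addition: build up to 3Q.
2Q: tangent at (11, 3): λ = (3·11² + 2)/(2·3) ≡ 1/6. 6⁻¹ ≡ 11 (mod 13) since 6·11 = 66 ≡ 1, so λ ≡ 1·11 ≡ 11.
  x = λ² - 11 - 11 = 121 - 22 ≡ 8; y = λ·(11 - 8) - 3 ≡ 4. → (8, 4)
3Q: (8, 4) + (11, 3). λ = (3 - 4)/(11 - 8) ≡ 12/3 mod 13. 3⁻¹ ≡ 9 (mod 13), so λ ≡ 4.
  x = λ² - 8 - 11 = 16 - 19 ≡ 10; y = λ·(8 - 10) - 4 ≡ 1. → (10, 1)

(10, 1)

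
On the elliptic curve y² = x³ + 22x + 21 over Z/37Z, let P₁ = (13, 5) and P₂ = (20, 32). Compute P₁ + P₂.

(0, 24)

(13, 5) + (20, 32). λ = (32 - 5)/(20 - 13) ≡ 27/7 mod 37. 7⁻¹ ≡ 16 (mod 37), so λ ≡ 25.
  x = λ² - 13 - 20 = 625 - 33 ≡ 0; y = λ·(13 - 0) - 5 ≡ 24. → (0, 24)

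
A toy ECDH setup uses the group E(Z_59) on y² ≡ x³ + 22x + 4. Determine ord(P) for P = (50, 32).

11

2P: tangent at (50, 32): λ = (3·50² + 22)/(2·32) ≡ 29/5. 5⁻¹ ≡ 12 (mod 59) since 5·12 = 60 ≡ 1, so λ ≡ 29·12 ≡ 53.
  x = λ² - 50 - 50 = 2809 - 100 ≡ 54; y = λ·(50 - 54) - 32 ≡ 51. → (54, 51)
3P: (54, 51) + (50, 32). λ = (32 - 51)/(50 - 54) ≡ 40/55 mod 59. 55⁻¹ ≡ 44 (mod 59), so λ ≡ 49.
  x = λ² - 54 - 50 = 2401 - 104 ≡ 55; y = λ·(54 - 55) - 51 ≡ 18. → (55, 18)
4P: (55, 18) + (50, 32). λ = (32 - 18)/(50 - 55) ≡ 14/54 mod 59. 54⁻¹ ≡ 47 (mod 59), so λ ≡ 9.
  x = λ² - 55 - 50 = 81 - 105 ≡ 35; y = λ·(55 - 35) - 18 ≡ 44. → (35, 44)
5P: (35, 44) + (50, 32). λ = (32 - 44)/(50 - 35) ≡ 47/15 mod 59. 15⁻¹ ≡ 4 (mod 59), so λ ≡ 11.
  x = λ² - 35 - 50 = 121 - 85 ≡ 36; y = λ·(35 - 36) - 44 ≡ 4. → (36, 4)
6P: (36, 4) + (50, 32). λ = (32 - 4)/(50 - 36) ≡ 28/14 mod 59. 14⁻¹ ≡ 38 (mod 59), so λ ≡ 2.
  x = λ² - 36 - 50 = 4 - 86 ≡ 36; y = λ·(36 - 36) - 4 ≡ 55. → (36, 55)
7P: (36, 55) + (50, 32). λ = (32 - 55)/(50 - 36) ≡ 36/14 mod 59. 14⁻¹ ≡ 38 (mod 59) since 14·38 = 532 ≡ 1, so λ ≡ 11.
  x = λ² - 36 - 50 = 121 - 86 ≡ 35; y = λ·(36 - 35) - 55 ≡ 15. → (35, 15)
8P: (35, 15) + (50, 32). λ = (32 - 15)/(50 - 35) ≡ 17/15 mod 59. 15⁻¹ ≡ 4 (mod 59), so λ ≡ 9.
  x = λ² - 35 - 50 = 81 - 85 ≡ 55; y = λ·(35 - 55) - 15 ≡ 41. → (55, 41)
9P: (55, 41) + (50, 32). λ = (32 - 41)/(50 - 55) ≡ 50/54 mod 59. 54⁻¹ ≡ 47 (mod 59), so λ ≡ 49.
  x = λ² - 55 - 50 = 2401 - 105 ≡ 54; y = λ·(55 - 54) - 41 ≡ 8. → (54, 8)
10P: (54, 8) + (50, 32). λ = (32 - 8)/(50 - 54) ≡ 24/55 mod 59. 55⁻¹ ≡ 44 (mod 59), so λ ≡ 53.
  x = λ² - 54 - 50 = 2809 - 104 ≡ 50; y = λ·(54 - 50) - 8 ≡ 27. → (50, 27)
11P: (50, 27) + (50, 32): same x and y₁ ≡ -y₂, so the sum is O.
11P = O, so the order is 11.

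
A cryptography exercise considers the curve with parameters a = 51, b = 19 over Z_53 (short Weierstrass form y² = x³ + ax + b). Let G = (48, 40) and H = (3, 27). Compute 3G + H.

First 3G:
Repeated addition: build up to 3G.
2G: tangent at (48, 40): λ = (3·48² + 51)/(2·40) ≡ 20/27. 27⁻¹ ≡ 2 (mod 53) since 27·2 = 54 ≡ 1, so λ ≡ 20·2 ≡ 40.
  x = λ² - 48 - 48 = 1600 - 96 ≡ 20; y = λ·(48 - 20) - 40 ≡ 20. → (20, 20)
3G: (20, 20) + (48, 40). λ = (40 - 20)/(48 - 20) ≡ 20/28 mod 53. 28⁻¹ ≡ 36 (mod 53), so λ ≡ 31.
  x = λ² - 20 - 48 = 961 - 68 ≡ 45; y = λ·(20 - 45) - 20 ≡ 0. → (45, 0)
3G = (45, 0).
Finally 3G + H:
(45, 0) + (3, 27). λ = (27 - 0)/(3 - 45) ≡ 27/11 mod 53. 11⁻¹ ≡ 29 (mod 53), so λ ≡ 41.
  x = λ² - 45 - 3 = 1681 - 48 ≡ 43; y = λ·(45 - 43) - 0 ≡ 29. → (43, 29)

(43, 29)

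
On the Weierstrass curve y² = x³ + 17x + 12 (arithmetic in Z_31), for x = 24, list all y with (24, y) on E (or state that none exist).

none

x³ + 17x + 12 = 14244 ≡ 15 (mod 31).
15 is a non-residue mod 31; no y exists.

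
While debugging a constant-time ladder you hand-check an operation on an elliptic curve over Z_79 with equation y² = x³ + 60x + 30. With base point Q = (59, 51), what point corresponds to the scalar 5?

Double-and-add on 5 = (101)₂. Start with Q = (59, 51) for the leading 1-bit.
double: tangent at (59, 51): λ = (3·59² + 60)/(2·51) ≡ 75/23. 23⁻¹ ≡ 55 (mod 79) since 23·55 = 1265 ≡ 1, so λ ≡ 75·55 ≡ 17.
  x = λ² - 59 - 59 = 289 - 118 ≡ 13; y = λ·(59 - 13) - 51 ≡ 20. → (13, 20)
double: tangent at (13, 20): λ = (3·13² + 60)/(2·20) ≡ 14/40. 40⁻¹ ≡ 2 (mod 79), so λ ≡ 14·2 ≡ 28.
  x = λ² - 13 - 13 = 784 - 26 ≡ 47; y = λ·(13 - 47) - 20 ≡ 55. → (47, 55)
add Q: (47, 55) + (59, 51). λ = (51 - 55)/(59 - 47) ≡ 75/12 mod 79. 12⁻¹ ≡ 33 (mod 79), so λ ≡ 26.
  x = λ² - 47 - 59 = 676 - 106 ≡ 17; y = λ·(47 - 17) - 55 ≡ 14. → (17, 14)

(17, 14)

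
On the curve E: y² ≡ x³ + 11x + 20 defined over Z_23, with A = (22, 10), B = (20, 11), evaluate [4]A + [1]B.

First 4A:
Double-and-add on 4 = (100)₂. Start with A = (22, 10) for the leading 1-bit.
double: tangent at (22, 10): λ = (3·22² + 11)/(2·10) ≡ 14/20. 20⁻¹ ≡ 15 (mod 23), so λ ≡ 14·15 ≡ 3.
  x = λ² - 22 - 22 = 9 - 44 ≡ 11; y = λ·(22 - 11) - 10 ≡ 0. → (11, 0)
double: (11, 0) + (11, 0): same x and y₁ ≡ -y₂, so the sum is ∞.
4A = ∞.
Finally 4A + B:
∞ + (20, 11) = (20, 11) (identity).

(20, 11)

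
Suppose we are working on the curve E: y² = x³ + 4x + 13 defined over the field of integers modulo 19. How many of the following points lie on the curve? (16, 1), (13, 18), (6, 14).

2

(16, 1): 1² ≡ 1, rhs ≡ 12 → off.
(13, 18): 18² ≡ 1, rhs ≡ 1 → on.
(6, 14): 14² ≡ 6, rhs ≡ 6 → on.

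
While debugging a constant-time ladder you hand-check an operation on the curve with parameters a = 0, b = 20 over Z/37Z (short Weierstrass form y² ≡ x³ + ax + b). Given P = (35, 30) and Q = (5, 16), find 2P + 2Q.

(10, 13)

First 2P:
Repeated addition: build up to 2P.
2P: tangent at (35, 30): λ = (3·35² + 0)/(2·30) ≡ 12/23. 23⁻¹ ≡ 29 (mod 37), so λ ≡ 12·29 ≡ 15.
  x = λ² - 35 - 35 = 225 - 70 ≡ 7; y = λ·(35 - 7) - 30 ≡ 20. → (7, 20)
2P = (7, 20).
Next 2Q:
Repeated addition: build up to 2Q.
2Q: tangent at (5, 16): λ = (3·5² + 0)/(2·16) ≡ 1/32. 32⁻¹ ≡ 22 (mod 37) since 32·22 = 704 ≡ 1, so λ ≡ 1·22 ≡ 22.
  x = λ² - 5 - 5 = 484 - 10 ≡ 30; y = λ·(5 - 30) - 16 ≡ 26. → (30, 26)
2Q = (30, 26).
Finally 2P + 2Q:
(7, 20) + (30, 26). λ = (26 - 20)/(30 - 7) ≡ 6/23 mod 37. 23⁻¹ ≡ 29 (mod 37) since 23·29 = 667 ≡ 1, so λ ≡ 26.
  x = λ² - 7 - 30 = 676 - 37 ≡ 10; y = λ·(7 - 10) - 20 ≡ 13. → (10, 13)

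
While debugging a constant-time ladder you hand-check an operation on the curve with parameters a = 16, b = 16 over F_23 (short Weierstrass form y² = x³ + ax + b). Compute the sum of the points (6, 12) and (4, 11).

(19, 16)

(6, 12) + (4, 11). λ = (11 - 12)/(4 - 6) ≡ 22/21 mod 23. 21⁻¹ ≡ 11 (mod 23), so λ ≡ 12.
  x = λ² - 6 - 4 = 144 - 10 ≡ 19; y = λ·(6 - 19) - 12 ≡ 16. → (19, 16)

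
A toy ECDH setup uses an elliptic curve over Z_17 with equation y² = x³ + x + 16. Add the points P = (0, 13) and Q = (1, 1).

(0, 13) + (1, 1). λ = (1 - 13)/(1 - 0) ≡ 5/1 mod 17. 1⁻¹ ≡ 1 (mod 17) since 1·1 = 1 ≡ 1, so λ ≡ 5.
  x = λ² - 0 - 1 = 25 - 1 ≡ 7; y = λ·(0 - 7) - 13 ≡ 3. → (7, 3)

(7, 3)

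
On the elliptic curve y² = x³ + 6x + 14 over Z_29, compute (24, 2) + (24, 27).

The two points share x = 24 and their y-coordinates satisfy 2 + 27 ≡ 0 (mod 29), so they are inverses. Their sum is 𝒪.

O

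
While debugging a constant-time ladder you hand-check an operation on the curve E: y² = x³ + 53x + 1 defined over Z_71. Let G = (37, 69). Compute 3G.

(56, 34)

Repeated addition: build up to 3G.
2G: tangent at (37, 69): λ = (3·37² + 53)/(2·69) ≡ 42/67. 67⁻¹ ≡ 53 (mod 71), so λ ≡ 42·53 ≡ 25.
  x = λ² - 37 - 37 = 625 - 74 ≡ 54; y = λ·(37 - 54) - 69 ≡ 3. → (54, 3)
3G: (54, 3) + (37, 69). λ = (69 - 3)/(37 - 54) ≡ 66/54 mod 71. 54⁻¹ ≡ 25 (mod 71), so λ ≡ 17.
  x = λ² - 54 - 37 = 289 - 91 ≡ 56; y = λ·(54 - 56) - 3 ≡ 34. → (56, 34)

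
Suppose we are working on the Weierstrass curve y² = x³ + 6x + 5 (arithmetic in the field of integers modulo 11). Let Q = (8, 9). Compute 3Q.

Repeated addition: build up to 3Q.
2Q: tangent at (8, 9): λ = (3·8² + 6)/(2·9) ≡ 0/7. 7⁻¹ ≡ 8 (mod 11), so λ ≡ 0·8 ≡ 0.
  x = λ² - 8 - 8 = 0 - 16 ≡ 6; y = λ·(8 - 6) - 9 ≡ 2. → (6, 2)
3Q: (6, 2) + (8, 9). λ = (9 - 2)/(8 - 6) ≡ 7/2 mod 11. 2⁻¹ ≡ 6 (mod 11) since 2·6 = 12 ≡ 1, so λ ≡ 9.
  x = λ² - 6 - 8 = 81 - 14 ≡ 1; y = λ·(6 - 1) - 2 ≡ 10. → (1, 10)

(1, 10)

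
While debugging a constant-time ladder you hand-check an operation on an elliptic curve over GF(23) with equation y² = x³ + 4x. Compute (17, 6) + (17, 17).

The two points share x = 17 and their y-coordinates satisfy 6 + 17 ≡ 0 (mod 23), so they are inverses. Their sum is O.

O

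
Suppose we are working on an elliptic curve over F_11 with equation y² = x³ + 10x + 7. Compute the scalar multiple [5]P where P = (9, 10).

Double-and-add on 5 = (101)₂. Start with P = (9, 10) for the leading 1-bit.
double: tangent at (9, 10): λ = (3·9² + 10)/(2·10) ≡ 0/9. 9⁻¹ ≡ 5 (mod 11) since 9·5 = 45 ≡ 1, so λ ≡ 0·5 ≡ 0.
  x = λ² - 9 - 9 = 0 - 18 ≡ 4; y = λ·(9 - 4) - 10 ≡ 1. → (4, 1)
double: tangent at (4, 1): λ = (3·4² + 10)/(2·1) ≡ 3/2. 2⁻¹ ≡ 6 (mod 11), so λ ≡ 3·6 ≡ 7.
  x = λ² - 4 - 4 = 49 - 8 ≡ 8; y = λ·(4 - 8) - 1 ≡ 4. → (8, 4)
add P: (8, 4) + (9, 10). λ = (10 - 4)/(9 - 8) ≡ 6/1 mod 11. 1⁻¹ ≡ 1 (mod 11), so λ ≡ 6.
  x = λ² - 8 - 9 = 36 - 17 ≡ 8; y = λ·(8 - 8) - 4 ≡ 7. → (8, 7)

(8, 7)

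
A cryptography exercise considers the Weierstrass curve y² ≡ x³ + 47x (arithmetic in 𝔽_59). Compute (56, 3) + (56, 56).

O

The two points share x = 56 and their y-coordinates satisfy 3 + 56 ≡ 0 (mod 59), so they are inverses. Their sum is O.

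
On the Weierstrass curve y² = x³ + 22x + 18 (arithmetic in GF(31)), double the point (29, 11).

(11, 14)

tangent at (29, 11): λ = (3·29² + 22)/(2·11) ≡ 3/22. 22⁻¹ ≡ 24 (mod 31), so λ ≡ 3·24 ≡ 10.
  x = λ² - 29 - 29 = 100 - 58 ≡ 11; y = λ·(29 - 11) - 11 ≡ 14. → (11, 14)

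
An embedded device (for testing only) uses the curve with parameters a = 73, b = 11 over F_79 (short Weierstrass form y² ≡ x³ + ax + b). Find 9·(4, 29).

Write Q = (4, 29).
Repeated addition: build up to 9Q.
2Q: tangent at (4, 29): λ = (3·4² + 73)/(2·29) ≡ 42/58. 58⁻¹ ≡ 15 (mod 79), so λ ≡ 42·15 ≡ 77.
  x = λ² - 4 - 4 = 5929 - 8 ≡ 75; y = λ·(4 - 75) - 29 ≡ 34. → (75, 34)
3Q: (75, 34) + (4, 29). λ = (29 - 34)/(4 - 75) ≡ 74/8 mod 79. 8⁻¹ ≡ 10 (mod 79) since 8·10 = 80 ≡ 1, so λ ≡ 29.
  x = λ² - 75 - 4 = 841 - 79 ≡ 51; y = λ·(75 - 51) - 34 ≡ 30. → (51, 30)
4Q: (51, 30) + (4, 29). λ = (29 - 30)/(4 - 51) ≡ 78/32 mod 79. 32⁻¹ ≡ 42 (mod 79), so λ ≡ 37.
  x = λ² - 51 - 4 = 1369 - 55 ≡ 50; y = λ·(51 - 50) - 30 ≡ 7. → (50, 7)
5Q: (50, 7) + (4, 29). λ = (29 - 7)/(4 - 50) ≡ 22/33 mod 79. 33⁻¹ ≡ 12 (mod 79), so λ ≡ 27.
  x = λ² - 50 - 4 = 729 - 54 ≡ 43; y = λ·(50 - 43) - 7 ≡ 24. → (43, 24)
6Q: (43, 24) + (4, 29). λ = (29 - 24)/(4 - 43) ≡ 5/40 mod 79. 40⁻¹ ≡ 2 (mod 79), so λ ≡ 10.
  x = λ² - 43 - 4 = 100 - 47 ≡ 53; y = λ·(43 - 53) - 24 ≡ 34. → (53, 34)
7Q: (53, 34) + (4, 29). λ = (29 - 34)/(4 - 53) ≡ 74/30 mod 79. 30⁻¹ ≡ 29 (mod 79), so λ ≡ 13.
  x = λ² - 53 - 4 = 169 - 57 ≡ 33; y = λ·(53 - 33) - 34 ≡ 68. → (33, 68)
8Q: (33, 68) + (4, 29). λ = (29 - 68)/(4 - 33) ≡ 40/50 mod 79. 50⁻¹ ≡ 49 (mod 79), so λ ≡ 64.
  x = λ² - 33 - 4 = 4096 - 37 ≡ 30; y = λ·(33 - 30) - 68 ≡ 45. → (30, 45)
9Q: (30, 45) + (4, 29). λ = (29 - 45)/(4 - 30) ≡ 63/53 mod 79. 53⁻¹ ≡ 3 (mod 79), so λ ≡ 31.
  x = λ² - 30 - 4 = 961 - 34 ≡ 58; y = λ·(30 - 58) - 45 ≡ 35. → (58, 35)

(58, 35)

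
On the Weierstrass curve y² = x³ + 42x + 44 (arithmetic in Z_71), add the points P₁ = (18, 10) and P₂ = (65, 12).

(18, 10) + (65, 12). λ = (12 - 10)/(65 - 18) ≡ 2/47 mod 71. 47⁻¹ ≡ 68 (mod 71), so λ ≡ 65.
  x = λ² - 18 - 65 = 4225 - 83 ≡ 24; y = λ·(18 - 24) - 10 ≡ 26. → (24, 26)

(24, 26)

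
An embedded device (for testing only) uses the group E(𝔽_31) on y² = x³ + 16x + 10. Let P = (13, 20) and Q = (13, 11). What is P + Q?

The two points share x = 13 and their y-coordinates satisfy 20 + 11 ≡ 0 (mod 31), so they are inverses. Their sum is O.

O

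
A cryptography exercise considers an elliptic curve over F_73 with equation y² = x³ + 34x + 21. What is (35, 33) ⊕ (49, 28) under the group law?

(26, 42)

(35, 33) + (49, 28). λ = (28 - 33)/(49 - 35) ≡ 68/14 mod 73. 14⁻¹ ≡ 47 (mod 73), so λ ≡ 57.
  x = λ² - 35 - 49 = 3249 - 84 ≡ 26; y = λ·(35 - 26) - 33 ≡ 42. → (26, 42)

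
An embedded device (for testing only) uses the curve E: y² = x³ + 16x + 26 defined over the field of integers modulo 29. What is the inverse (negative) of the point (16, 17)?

(16, 12)

-(16, 17) = (16, -17 mod 29) = (16, 12).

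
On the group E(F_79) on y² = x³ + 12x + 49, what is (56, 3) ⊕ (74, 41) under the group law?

(56, 3) + (74, 41). λ = (41 - 3)/(74 - 56) ≡ 38/18 mod 79. 18⁻¹ ≡ 22 (mod 79), so λ ≡ 46.
  x = λ² - 56 - 74 = 2116 - 130 ≡ 11; y = λ·(56 - 11) - 3 ≡ 13. → (11, 13)

(11, 13)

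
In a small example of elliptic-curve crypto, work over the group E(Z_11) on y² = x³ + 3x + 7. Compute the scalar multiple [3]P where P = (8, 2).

(9, 2)

Repeated addition: build up to 3P.
2P: tangent at (8, 2): λ = (3·8² + 3)/(2·2) ≡ 8/4. 4⁻¹ ≡ 3 (mod 11), so λ ≡ 8·3 ≡ 2.
  x = λ² - 8 - 8 = 4 - 16 ≡ 10; y = λ·(8 - 10) - 2 ≡ 5. → (10, 5)
3P: (10, 5) + (8, 2). λ = (2 - 5)/(8 - 10) ≡ 8/9 mod 11. 9⁻¹ ≡ 5 (mod 11), so λ ≡ 7.
  x = λ² - 10 - 8 = 49 - 18 ≡ 9; y = λ·(10 - 9) - 5 ≡ 2. → (9, 2)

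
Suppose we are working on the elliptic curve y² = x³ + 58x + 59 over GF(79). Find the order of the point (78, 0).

2

2P: (78, 0) + (78, 0): same x and y₁ ≡ -y₂, so the sum is O.
2P = O, so the order is 2.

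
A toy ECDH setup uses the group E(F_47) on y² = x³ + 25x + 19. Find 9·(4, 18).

(20, 24)

Write P = (4, 18).
Repeated addition: build up to 9P.
2P: tangent at (4, 18): λ = (3·4² + 25)/(2·18) ≡ 26/36. 36⁻¹ ≡ 17 (mod 47), so λ ≡ 26·17 ≡ 19.
  x = λ² - 4 - 4 = 361 - 8 ≡ 24; y = λ·(4 - 24) - 18 ≡ 25. → (24, 25)
3P: (24, 25) + (4, 18). λ = (18 - 25)/(4 - 24) ≡ 40/27 mod 47. 27⁻¹ ≡ 7 (mod 47) since 27·7 = 189 ≡ 1, so λ ≡ 45.
  x = λ² - 24 - 4 = 2025 - 28 ≡ 23; y = λ·(24 - 23) - 25 ≡ 20. → (23, 20)
4P: (23, 20) + (4, 18). λ = (18 - 20)/(4 - 23) ≡ 45/28 mod 47. 28⁻¹ ≡ 42 (mod 47), so λ ≡ 10.
  x = λ² - 23 - 4 = 100 - 27 ≡ 26; y = λ·(23 - 26) - 20 ≡ 44. → (26, 44)
5P: (26, 44) + (4, 18). λ = (18 - 44)/(4 - 26) ≡ 21/25 mod 47. 25⁻¹ ≡ 32 (mod 47) since 25·32 = 800 ≡ 1, so λ ≡ 14.
  x = λ² - 26 - 4 = 196 - 30 ≡ 25; y = λ·(26 - 25) - 44 ≡ 17. → (25, 17)
6P: (25, 17) + (4, 18). λ = (18 - 17)/(4 - 25) ≡ 1/26 mod 47. 26⁻¹ ≡ 38 (mod 47) since 26·38 = 988 ≡ 1, so λ ≡ 38.
  x = λ² - 25 - 4 = 1444 - 29 ≡ 5; y = λ·(25 - 5) - 17 ≡ 38. → (5, 38)
7P: (5, 38) + (4, 18). λ = (18 - 38)/(4 - 5) ≡ 27/46 mod 47. 46⁻¹ ≡ 46 (mod 47), so λ ≡ 20.
  x = λ² - 5 - 4 = 400 - 9 ≡ 15; y = λ·(5 - 15) - 38 ≡ 44. → (15, 44)
8P: (15, 44) + (4, 18). λ = (18 - 44)/(4 - 15) ≡ 21/36 mod 47. 36⁻¹ ≡ 17 (mod 47) since 36·17 = 612 ≡ 1, so λ ≡ 28.
  x = λ² - 15 - 4 = 784 - 19 ≡ 13; y = λ·(15 - 13) - 44 ≡ 12. → (13, 12)
9P: (13, 12) + (4, 18). λ = (18 - 12)/(4 - 13) ≡ 6/38 mod 47. 38⁻¹ ≡ 26 (mod 47), so λ ≡ 15.
  x = λ² - 13 - 4 = 225 - 17 ≡ 20; y = λ·(13 - 20) - 12 ≡ 24. → (20, 24)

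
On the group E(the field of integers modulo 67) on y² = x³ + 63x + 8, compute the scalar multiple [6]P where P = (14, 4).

Double-and-add on 6 = (110)₂. Start with P = (14, 4) for the leading 1-bit.
double: tangent at (14, 4): λ = (3·14² + 63)/(2·4) ≡ 48/8. 8⁻¹ ≡ 42 (mod 67) since 8·42 = 336 ≡ 1, so λ ≡ 48·42 ≡ 6.
  x = λ² - 14 - 14 = 36 - 28 ≡ 8; y = λ·(14 - 8) - 4 ≡ 32. → (8, 32)
add P: (8, 32) + (14, 4). λ = (4 - 32)/(14 - 8) ≡ 39/6 mod 67. 6⁻¹ ≡ 56 (mod 67), so λ ≡ 40.
  x = λ² - 8 - 14 = 1600 - 22 ≡ 37; y = λ·(8 - 37) - 32 ≡ 14. → (37, 14)
double: tangent at (37, 14): λ = (3·37² + 63)/(2·14) ≡ 16/28. 28⁻¹ ≡ 12 (mod 67), so λ ≡ 16·12 ≡ 58.
  x = λ² - 37 - 37 = 3364 - 74 ≡ 7; y = λ·(37 - 7) - 14 ≡ 51. → (7, 51)

(7, 51)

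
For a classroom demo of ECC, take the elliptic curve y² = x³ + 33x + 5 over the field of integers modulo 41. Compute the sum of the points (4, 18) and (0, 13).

(36, 24)

(4, 18) + (0, 13). λ = (13 - 18)/(0 - 4) ≡ 36/37 mod 41. 37⁻¹ ≡ 10 (mod 41), so λ ≡ 32.
  x = λ² - 4 - 0 = 1024 - 4 ≡ 36; y = λ·(4 - 36) - 18 ≡ 24. → (36, 24)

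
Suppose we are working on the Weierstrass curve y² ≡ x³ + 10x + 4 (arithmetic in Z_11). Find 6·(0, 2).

Write Q = (0, 2).
Double-and-add on 6 = (110)₂. Start with Q = (0, 2) for the leading 1-bit.
double: tangent at (0, 2): λ = (3·0² + 10)/(2·2) ≡ 10/4. 4⁻¹ ≡ 3 (mod 11), so λ ≡ 10·3 ≡ 8.
  x = λ² - 0 - 0 = 64 - 0 ≡ 9; y = λ·(0 - 9) - 2 ≡ 3. → (9, 3)
add Q: (9, 3) + (0, 2). λ = (2 - 3)/(0 - 9) ≡ 10/2 mod 11. 2⁻¹ ≡ 6 (mod 11), so λ ≡ 5.
  x = λ² - 9 - 0 = 25 - 9 ≡ 5; y = λ·(9 - 5) - 3 ≡ 6. → (5, 6)
double: tangent at (5, 6): λ = (3·5² + 10)/(2·6) ≡ 8/1. 1⁻¹ ≡ 1 (mod 11) since 1·1 = 1 ≡ 1, so λ ≡ 8·1 ≡ 8.
  x = λ² - 5 - 5 = 64 - 10 ≡ 10; y = λ·(5 - 10) - 6 ≡ 9. → (10, 9)

(10, 9)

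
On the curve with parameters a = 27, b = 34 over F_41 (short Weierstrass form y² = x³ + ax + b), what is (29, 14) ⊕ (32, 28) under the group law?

(29, 14) + (32, 28). λ = (28 - 14)/(32 - 29) ≡ 14/3 mod 41. 3⁻¹ ≡ 14 (mod 41), so λ ≡ 32.
  x = λ² - 29 - 32 = 1024 - 61 ≡ 20; y = λ·(29 - 20) - 14 ≡ 28. → (20, 28)

(20, 28)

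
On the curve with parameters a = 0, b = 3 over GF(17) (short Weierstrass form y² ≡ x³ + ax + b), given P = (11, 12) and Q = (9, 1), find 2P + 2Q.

(9, 16)

First 2P:
Repeated addition: build up to 2P.
2P: tangent at (11, 12): λ = (3·11² + 0)/(2·12) ≡ 6/7. 7⁻¹ ≡ 5 (mod 17) since 7·5 = 35 ≡ 1, so λ ≡ 6·5 ≡ 13.
  x = λ² - 11 - 11 = 169 - 22 ≡ 11; y = λ·(11 - 11) - 12 ≡ 5. → (11, 5)
2P = (11, 5).
Next 2Q:
Repeated addition: build up to 2Q.
2Q: tangent at (9, 1): λ = (3·9² + 0)/(2·1) ≡ 5/2. 2⁻¹ ≡ 9 (mod 17), so λ ≡ 5·9 ≡ 11.
  x = λ² - 9 - 9 = 121 - 18 ≡ 1; y = λ·(9 - 1) - 1 ≡ 2. → (1, 2)
2Q = (1, 2).
Finally 2P + 2Q:
(11, 5) + (1, 2). λ = (2 - 5)/(1 - 11) ≡ 14/7 mod 17. 7⁻¹ ≡ 5 (mod 17), so λ ≡ 2.
  x = λ² - 11 - 1 = 4 - 12 ≡ 9; y = λ·(11 - 9) - 5 ≡ 16. → (9, 16)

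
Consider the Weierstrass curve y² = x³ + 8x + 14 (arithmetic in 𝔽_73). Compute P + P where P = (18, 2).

(56, 32)

tangent at (18, 2): λ = (3·18² + 8)/(2·2) ≡ 31/4. 4⁻¹ ≡ 55 (mod 73) since 4·55 = 220 ≡ 1, so λ ≡ 31·55 ≡ 26.
  x = λ² - 18 - 18 = 676 - 36 ≡ 56; y = λ·(18 - 56) - 2 ≡ 32. → (56, 32)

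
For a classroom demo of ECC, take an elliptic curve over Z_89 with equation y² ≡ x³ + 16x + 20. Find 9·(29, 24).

Write P = (29, 24).
Double-and-add on 9 = (1001)₂. Start with P = (29, 24) for the leading 1-bit.
double: tangent at (29, 24): λ = (3·29² + 16)/(2·24) ≡ 47/48. 48⁻¹ ≡ 13 (mod 89), so λ ≡ 47·13 ≡ 77.
  x = λ² - 29 - 29 = 5929 - 58 ≡ 86; y = λ·(29 - 86) - 24 ≡ 37. → (86, 37)
double: tangent at (86, 37): λ = (3·86² + 16)/(2·37) ≡ 43/74. 74⁻¹ ≡ 83 (mod 89), so λ ≡ 43·83 ≡ 9.
  x = λ² - 86 - 86 = 81 - 172 ≡ 87; y = λ·(86 - 87) - 37 ≡ 43. → (87, 43)
double: tangent at (87, 43): λ = (3·87² + 16)/(2·43) ≡ 28/86. 86⁻¹ ≡ 59 (mod 89) since 86·59 = 5074 ≡ 1, so λ ≡ 28·59 ≡ 50.
  x = λ² - 87 - 87 = 2500 - 174 ≡ 12; y = λ·(87 - 12) - 43 ≡ 58. → (12, 58)
add P: (12, 58) + (29, 24). λ = (24 - 58)/(29 - 12) ≡ 55/17 mod 89. 17⁻¹ ≡ 21 (mod 89), so λ ≡ 87.
  x = λ² - 12 - 29 = 7569 - 41 ≡ 52; y = λ·(12 - 52) - 58 ≡ 22. → (52, 22)

(52, 22)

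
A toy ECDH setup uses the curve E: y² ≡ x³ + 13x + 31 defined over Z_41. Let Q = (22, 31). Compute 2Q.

(30, 22)

tangent at (22, 31): λ = (3·22² + 13)/(2·31) ≡ 30/21. 21⁻¹ ≡ 2 (mod 41) since 21·2 = 42 ≡ 1, so λ ≡ 30·2 ≡ 19.
  x = λ² - 22 - 22 = 361 - 44 ≡ 30; y = λ·(22 - 30) - 31 ≡ 22. → (30, 22)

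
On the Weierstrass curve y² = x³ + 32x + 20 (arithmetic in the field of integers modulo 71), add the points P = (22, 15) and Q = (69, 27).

(69, 44)

(22, 15) + (69, 27). λ = (27 - 15)/(69 - 22) ≡ 12/47 mod 71. 47⁻¹ ≡ 68 (mod 71), so λ ≡ 35.
  x = λ² - 22 - 69 = 1225 - 91 ≡ 69; y = λ·(22 - 69) - 15 ≡ 44. → (69, 44)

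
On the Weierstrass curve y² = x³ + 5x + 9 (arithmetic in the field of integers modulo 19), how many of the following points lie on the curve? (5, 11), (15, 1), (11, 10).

(5, 11): 11² ≡ 7, rhs ≡ 7 → on.
(15, 1): 1² ≡ 1, rhs ≡ 1 → on.
(11, 10): 10² ≡ 5, rhs ≡ 8 → off.

2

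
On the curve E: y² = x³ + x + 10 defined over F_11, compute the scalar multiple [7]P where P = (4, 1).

(6, 1)

Repeated addition: build up to 7P.
2P: tangent at (4, 1): λ = (3·4² + 1)/(2·1) ≡ 5/2. 2⁻¹ ≡ 6 (mod 11), so λ ≡ 5·6 ≡ 8.
  x = λ² - 4 - 4 = 64 - 8 ≡ 1; y = λ·(4 - 1) - 1 ≡ 1. → (1, 1)
3P: (1, 1) + (4, 1). λ = (1 - 1)/(4 - 1) ≡ 0/3 mod 11. 3⁻¹ ≡ 4 (mod 11), so λ ≡ 0.
  x = λ² - 1 - 4 = 0 - 5 ≡ 6; y = λ·(1 - 6) - 1 ≡ 10. → (6, 10)
4P: (6, 10) + (4, 1). λ = (1 - 10)/(4 - 6) ≡ 2/9 mod 11. 9⁻¹ ≡ 5 (mod 11) since 9·5 = 45 ≡ 1, so λ ≡ 10.
  x = λ² - 6 - 4 = 100 - 10 ≡ 2; y = λ·(6 - 2) - 10 ≡ 8. → (2, 8)
5P: (2, 8) + (4, 1). λ = (1 - 8)/(4 - 2) ≡ 4/2 mod 11. 2⁻¹ ≡ 6 (mod 11) since 2·6 = 12 ≡ 1, so λ ≡ 2.
  x = λ² - 2 - 4 = 4 - 6 ≡ 9; y = λ·(2 - 9) - 8 ≡ 0. → (9, 0)
6P: (9, 0) + (4, 1). λ = (1 - 0)/(4 - 9) ≡ 1/6 mod 11. 6⁻¹ ≡ 2 (mod 11), so λ ≡ 2.
  x = λ² - 9 - 4 = 4 - 13 ≡ 2; y = λ·(9 - 2) - 0 ≡ 3. → (2, 3)
7P: (2, 3) + (4, 1). λ = (1 - 3)/(4 - 2) ≡ 9/2 mod 11. 2⁻¹ ≡ 6 (mod 11) since 2·6 = 12 ≡ 1, so λ ≡ 10.
  x = λ² - 2 - 4 = 100 - 6 ≡ 6; y = λ·(2 - 6) - 3 ≡ 1. → (6, 1)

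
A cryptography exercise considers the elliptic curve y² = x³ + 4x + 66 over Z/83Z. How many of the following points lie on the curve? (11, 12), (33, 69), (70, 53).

1

(11, 12): 12² ≡ 61, rhs ≡ 30 → off.
(33, 69): 69² ≡ 30, rhs ≡ 30 → on.
(70, 53): 53² ≡ 70, rhs ≡ 58 → off.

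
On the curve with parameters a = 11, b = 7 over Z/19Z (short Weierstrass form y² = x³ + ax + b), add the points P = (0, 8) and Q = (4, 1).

(5, 15)

(0, 8) + (4, 1). λ = (1 - 8)/(4 - 0) ≡ 12/4 mod 19. 4⁻¹ ≡ 5 (mod 19) since 4·5 = 20 ≡ 1, so λ ≡ 3.
  x = λ² - 0 - 4 = 9 - 4 ≡ 5; y = λ·(0 - 5) - 8 ≡ 15. → (5, 15)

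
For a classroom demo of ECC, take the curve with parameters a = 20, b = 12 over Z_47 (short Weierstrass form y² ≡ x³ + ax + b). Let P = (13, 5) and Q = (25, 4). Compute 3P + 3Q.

First 3P:
Repeated addition: build up to 3P.
2P: tangent at (13, 5): λ = (3·13² + 20)/(2·5) ≡ 10/10. 10⁻¹ ≡ 33 (mod 47), so λ ≡ 10·33 ≡ 1.
  x = λ² - 13 - 13 = 1 - 26 ≡ 22; y = λ·(13 - 22) - 5 ≡ 33. → (22, 33)
3P: (22, 33) + (13, 5). λ = (5 - 33)/(13 - 22) ≡ 19/38 mod 47. 38⁻¹ ≡ 26 (mod 47), so λ ≡ 24.
  x = λ² - 22 - 13 = 576 - 35 ≡ 24; y = λ·(22 - 24) - 33 ≡ 13. → (24, 13)
3P = (24, 13).
Next 3Q:
Repeated addition: build up to 3Q.
2Q: tangent at (25, 4): λ = (3·25² + 20)/(2·4) ≡ 15/8. 8⁻¹ ≡ 6 (mod 47) since 8·6 = 48 ≡ 1, so λ ≡ 15·6 ≡ 43.
  x = λ² - 25 - 25 = 1849 - 50 ≡ 13; y = λ·(25 - 13) - 4 ≡ 42. → (13, 42)
3Q: (13, 42) + (25, 4). λ = (4 - 42)/(25 - 13) ≡ 9/12 mod 47. 12⁻¹ ≡ 4 (mod 47), so λ ≡ 36.
  x = λ² - 13 - 25 = 1296 - 38 ≡ 36; y = λ·(13 - 36) - 42 ≡ 23. → (36, 23)
3Q = (36, 23).
Finally 3P + 3Q:
(24, 13) + (36, 23). λ = (23 - 13)/(36 - 24) ≡ 10/12 mod 47. 12⁻¹ ≡ 4 (mod 47) since 12·4 = 48 ≡ 1, so λ ≡ 40.
  x = λ² - 24 - 36 = 1600 - 60 ≡ 36; y = λ·(24 - 36) - 13 ≡ 24. → (36, 24)

(36, 24)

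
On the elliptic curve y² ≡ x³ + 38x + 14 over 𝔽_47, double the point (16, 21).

tangent at (16, 21): λ = (3·16² + 38)/(2·21) ≡ 7/42. 42⁻¹ ≡ 28 (mod 47) since 42·28 = 1176 ≡ 1, so λ ≡ 7·28 ≡ 8.
  x = λ² - 16 - 16 = 64 - 32 ≡ 32; y = λ·(16 - 32) - 21 ≡ 39. → (32, 39)

(32, 39)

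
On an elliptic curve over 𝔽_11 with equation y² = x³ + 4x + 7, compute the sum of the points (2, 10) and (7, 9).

(6, 4)

(2, 10) + (7, 9). λ = (9 - 10)/(7 - 2) ≡ 10/5 mod 11. 5⁻¹ ≡ 9 (mod 11) since 5·9 = 45 ≡ 1, so λ ≡ 2.
  x = λ² - 2 - 7 = 4 - 9 ≡ 6; y = λ·(2 - 6) - 10 ≡ 4. → (6, 4)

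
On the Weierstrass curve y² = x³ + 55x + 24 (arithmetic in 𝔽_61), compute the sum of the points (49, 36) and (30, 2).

(7, 52)

(49, 36) + (30, 2). λ = (2 - 36)/(30 - 49) ≡ 27/42 mod 61. 42⁻¹ ≡ 16 (mod 61), so λ ≡ 5.
  x = λ² - 49 - 30 = 25 - 79 ≡ 7; y = λ·(49 - 7) - 36 ≡ 52. → (7, 52)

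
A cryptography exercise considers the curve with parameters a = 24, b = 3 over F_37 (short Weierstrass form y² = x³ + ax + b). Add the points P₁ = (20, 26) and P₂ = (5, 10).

(11, 28)

(20, 26) + (5, 10). λ = (10 - 26)/(5 - 20) ≡ 21/22 mod 37. 22⁻¹ ≡ 32 (mod 37) since 22·32 = 704 ≡ 1, so λ ≡ 6.
  x = λ² - 20 - 5 = 36 - 25 ≡ 11; y = λ·(20 - 11) - 26 ≡ 28. → (11, 28)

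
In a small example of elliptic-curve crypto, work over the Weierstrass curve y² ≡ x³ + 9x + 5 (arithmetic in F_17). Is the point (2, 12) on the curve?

y² = 12² ≡ 8; x³ + 9x + 5 = 31 ≡ 14 (mod 17). 8 ≠ 14.

no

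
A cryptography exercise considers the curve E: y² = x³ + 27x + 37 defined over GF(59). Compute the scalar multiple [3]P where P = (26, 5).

(50, 56)

Repeated addition: build up to 3P.
2P: tangent at (26, 5): λ = (3·26² + 27)/(2·5) ≡ 49/10. 10⁻¹ ≡ 6 (mod 59), so λ ≡ 49·6 ≡ 58.
  x = λ² - 26 - 26 = 3364 - 52 ≡ 8; y = λ·(26 - 8) - 5 ≡ 36. → (8, 36)
3P: (8, 36) + (26, 5). λ = (5 - 36)/(26 - 8) ≡ 28/18 mod 59. 18⁻¹ ≡ 23 (mod 59), so λ ≡ 54.
  x = λ² - 8 - 26 = 2916 - 34 ≡ 50; y = λ·(8 - 50) - 36 ≡ 56. → (50, 56)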